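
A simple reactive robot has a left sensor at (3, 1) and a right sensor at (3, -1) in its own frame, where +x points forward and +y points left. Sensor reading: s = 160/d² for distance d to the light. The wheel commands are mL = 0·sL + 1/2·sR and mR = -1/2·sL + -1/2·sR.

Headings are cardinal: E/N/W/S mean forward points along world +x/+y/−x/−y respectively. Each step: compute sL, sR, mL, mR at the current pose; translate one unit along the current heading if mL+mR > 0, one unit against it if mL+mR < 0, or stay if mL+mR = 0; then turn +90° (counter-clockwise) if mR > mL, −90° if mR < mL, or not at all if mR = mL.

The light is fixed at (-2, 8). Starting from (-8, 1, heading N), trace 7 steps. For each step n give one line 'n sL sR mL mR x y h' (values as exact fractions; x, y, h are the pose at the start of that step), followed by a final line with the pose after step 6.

n=0: pose=(-8,1,N); sL=32/13, sR=160/41; mL=80/41, mR=-1696/533; mL+mR=-16/13 → advance -1; mR−mL=-2736/533 → turn -1·90°
n=1: pose=(-8,0,E); sL=80/29, sR=16/9; mL=8/9, mR=-592/261; mL+mR=-40/29 → advance -1; mR−mL=-824/261 → turn -1·90°
n=2: pose=(-9,0,S); sL=160/157, sR=32/37; mL=16/37, mR=-5472/5809; mL+mR=-80/157 → advance -1; mR−mL=-7984/5809 → turn -1·90°
n=3: pose=(-9,1,W); sL=40/41, sR=20/17; mL=10/17, mR=-750/697; mL+mR=-20/41 → advance -1; mR−mL=-1160/697 → turn -1·90°
n=4: pose=(-8,1,N); sL=32/13, sR=160/41; mL=80/41, mR=-1696/533; mL+mR=-16/13 → advance -1; mR−mL=-2736/533 → turn -1·90°
n=5: pose=(-8,0,E); sL=80/29, sR=16/9; mL=8/9, mR=-592/261; mL+mR=-40/29 → advance -1; mR−mL=-824/261 → turn -1·90°
n=6: pose=(-9,0,S); sL=160/157, sR=32/37; mL=16/37, mR=-5472/5809; mL+mR=-80/157 → advance -1; mR−mL=-7984/5809 → turn -1·90°

0 32/13 160/41 80/41 -1696/533 -8 1 N
1 80/29 16/9 8/9 -592/261 -8 0 E
2 160/157 32/37 16/37 -5472/5809 -9 0 S
3 40/41 20/17 10/17 -750/697 -9 1 W
4 32/13 160/41 80/41 -1696/533 -8 1 N
5 80/29 16/9 8/9 -592/261 -8 0 E
6 160/157 32/37 16/37 -5472/5809 -9 0 S
final -9 1 W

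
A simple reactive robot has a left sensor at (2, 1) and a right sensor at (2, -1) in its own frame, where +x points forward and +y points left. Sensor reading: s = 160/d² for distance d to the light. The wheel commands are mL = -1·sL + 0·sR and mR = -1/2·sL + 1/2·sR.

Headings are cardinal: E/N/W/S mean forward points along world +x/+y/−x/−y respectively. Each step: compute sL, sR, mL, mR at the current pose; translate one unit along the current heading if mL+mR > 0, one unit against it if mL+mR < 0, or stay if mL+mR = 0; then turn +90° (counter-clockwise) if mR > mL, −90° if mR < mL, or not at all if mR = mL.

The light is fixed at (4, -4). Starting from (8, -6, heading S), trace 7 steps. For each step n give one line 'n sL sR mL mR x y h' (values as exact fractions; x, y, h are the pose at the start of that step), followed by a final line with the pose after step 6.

n=0: pose=(8,-6,S); sL=160/41, sR=32/5; mL=-160/41, mR=256/205; mL+mR=-544/205 → advance -1; mR−mL=1056/205 → turn +1·90°
n=1: pose=(8,-5,E); sL=40/9, sR=4; mL=-40/9, mR=-2/9; mL+mR=-14/3 → advance -1; mR−mL=38/9 → turn +1·90°
n=2: pose=(7,-5,N); sL=32, sR=160/17; mL=-32, mR=-192/17; mL+mR=-736/17 → advance -1; mR−mL=352/17 → turn +1·90°
n=3: pose=(7,-6,W); sL=16, sR=80; mL=-16, mR=32; mL+mR=16 → advance +1; mR−mL=48 → turn +1·90°
n=4: pose=(6,-6,S); sL=32/5, sR=160/17; mL=-32/5, mR=128/85; mL+mR=-416/85 → advance -1; mR−mL=672/85 → turn +1·90°
n=5: pose=(6,-5,E); sL=10, sR=8; mL=-10, mR=-1; mL+mR=-11 → advance -1; mR−mL=9 → turn +1·90°
n=6: pose=(5,-5,N); sL=160, sR=32; mL=-160, mR=-64; mL+mR=-224 → advance -1; mR−mL=96 → turn +1·90°

0 160/41 32/5 -160/41 256/205 8 -6 S
1 40/9 4 -40/9 -2/9 8 -5 E
2 32 160/17 -32 -192/17 7 -5 N
3 16 80 -16 32 7 -6 W
4 32/5 160/17 -32/5 128/85 6 -6 S
5 10 8 -10 -1 6 -5 E
6 160 32 -160 -64 5 -5 N
final 5 -6 W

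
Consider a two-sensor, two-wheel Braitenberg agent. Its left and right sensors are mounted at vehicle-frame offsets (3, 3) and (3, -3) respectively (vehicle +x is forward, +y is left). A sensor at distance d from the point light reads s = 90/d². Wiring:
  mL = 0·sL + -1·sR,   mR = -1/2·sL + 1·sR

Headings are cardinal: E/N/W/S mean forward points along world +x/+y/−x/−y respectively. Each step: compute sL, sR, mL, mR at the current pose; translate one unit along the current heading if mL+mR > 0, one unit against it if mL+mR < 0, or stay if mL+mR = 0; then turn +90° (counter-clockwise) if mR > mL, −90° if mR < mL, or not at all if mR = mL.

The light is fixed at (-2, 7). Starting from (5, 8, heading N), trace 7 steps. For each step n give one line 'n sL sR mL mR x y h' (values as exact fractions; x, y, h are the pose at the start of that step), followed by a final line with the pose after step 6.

n=0: pose=(5,8,N); sL=45/16, sR=45/58; mL=-45/58, mR=-585/928; mL+mR=-45/32 → advance -1; mR−mL=135/928 → turn +1·90°
n=1: pose=(5,7,W); sL=18/5, sR=18/5; mL=-18/5, mR=9/5; mL+mR=-9/5 → advance -1; mR−mL=27/5 → turn +1·90°
n=2: pose=(6,7,S); sL=9/13, sR=45/17; mL=-45/17, mR=1017/442; mL+mR=-9/26 → advance -1; mR−mL=2187/442 → turn +1·90°
n=3: pose=(6,8,E); sL=90/137, sR=18/25; mL=-18/25, mR=1341/3425; mL+mR=-45/137 → advance -1; mR−mL=3807/3425 → turn +1·90°
n=4: pose=(5,8,N); sL=45/16, sR=45/58; mL=-45/58, mR=-585/928; mL+mR=-45/32 → advance -1; mR−mL=135/928 → turn +1·90°
n=5: pose=(5,7,W); sL=18/5, sR=18/5; mL=-18/5, mR=9/5; mL+mR=-9/5 → advance -1; mR−mL=27/5 → turn +1·90°
n=6: pose=(6,7,S); sL=9/13, sR=45/17; mL=-45/17, mR=1017/442; mL+mR=-9/26 → advance -1; mR−mL=2187/442 → turn +1·90°

0 45/16 45/58 -45/58 -585/928 5 8 N
1 18/5 18/5 -18/5 9/5 5 7 W
2 9/13 45/17 -45/17 1017/442 6 7 S
3 90/137 18/25 -18/25 1341/3425 6 8 E
4 45/16 45/58 -45/58 -585/928 5 8 N
5 18/5 18/5 -18/5 9/5 5 7 W
6 9/13 45/17 -45/17 1017/442 6 7 S
final 6 8 E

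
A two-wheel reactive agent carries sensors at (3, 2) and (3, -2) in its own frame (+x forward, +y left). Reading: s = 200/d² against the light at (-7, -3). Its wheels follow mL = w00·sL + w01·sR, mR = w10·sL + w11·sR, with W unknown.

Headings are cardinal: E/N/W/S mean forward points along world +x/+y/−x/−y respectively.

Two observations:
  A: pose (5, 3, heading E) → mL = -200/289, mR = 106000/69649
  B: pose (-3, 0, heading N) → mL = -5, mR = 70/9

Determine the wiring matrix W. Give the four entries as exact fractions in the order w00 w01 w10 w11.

obs A: pose=(5,3,E) → sL=200/289, sR=200/241, mL=-200/289, mR=106000/69649
obs B: pose=(-3,0,N) → sL=5, sR=25/9, mL=-5, mR=70/9
sensor matrix S = [[200/289, 200/241], [5, 25/9]]; det S = -1396000/626841
solve [mL_A; mL_B] = S·[w00; w01] and [mR_A; mR_B] = S·[w10; w11]:
  w00 = -1, w01 = 0, w10 = 1, w11 = 1

-1 0 1 1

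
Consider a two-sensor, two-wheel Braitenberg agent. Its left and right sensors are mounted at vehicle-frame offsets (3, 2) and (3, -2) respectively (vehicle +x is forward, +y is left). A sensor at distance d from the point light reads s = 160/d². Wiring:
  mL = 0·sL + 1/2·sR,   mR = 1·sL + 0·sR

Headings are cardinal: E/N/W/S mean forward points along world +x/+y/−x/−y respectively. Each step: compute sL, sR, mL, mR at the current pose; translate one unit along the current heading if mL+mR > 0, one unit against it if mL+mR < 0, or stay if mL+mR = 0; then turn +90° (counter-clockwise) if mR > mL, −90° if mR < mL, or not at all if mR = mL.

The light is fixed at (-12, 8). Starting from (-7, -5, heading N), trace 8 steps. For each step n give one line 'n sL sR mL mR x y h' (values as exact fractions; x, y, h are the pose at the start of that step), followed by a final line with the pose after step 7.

0 160/109 160/149 80/149 160/109 -7 -5 N
1 4/5 20/13 10/13 4/5 -7 -4 W
2 160/261 160/229 80/229 160/261 -8 -4 S
3 16/17 80/137 40/137 16/17 -8 -5 E
4 160/109 160/149 80/149 160/109 -7 -5 N
5 4/5 20/13 10/13 4/5 -7 -4 W
6 160/261 160/229 80/229 160/261 -8 -4 S
7 16/17 80/137 40/137 16/17 -8 -5 E
final -7 -5 N

n=0: pose=(-7,-5,N); sL=160/109, sR=160/149; mL=80/149, mR=160/109; mL+mR=32560/16241 → advance +1; mR−mL=15120/16241 → turn +1·90°
n=1: pose=(-7,-4,W); sL=4/5, sR=20/13; mL=10/13, mR=4/5; mL+mR=102/65 → advance +1; mR−mL=2/65 → turn +1·90°
n=2: pose=(-8,-4,S); sL=160/261, sR=160/229; mL=80/229, mR=160/261; mL+mR=57520/59769 → advance +1; mR−mL=15760/59769 → turn +1·90°
n=3: pose=(-8,-5,E); sL=16/17, sR=80/137; mL=40/137, mR=16/17; mL+mR=2872/2329 → advance +1; mR−mL=1512/2329 → turn +1·90°
n=4: pose=(-7,-5,N); sL=160/109, sR=160/149; mL=80/149, mR=160/109; mL+mR=32560/16241 → advance +1; mR−mL=15120/16241 → turn +1·90°
n=5: pose=(-7,-4,W); sL=4/5, sR=20/13; mL=10/13, mR=4/5; mL+mR=102/65 → advance +1; mR−mL=2/65 → turn +1·90°
n=6: pose=(-8,-4,S); sL=160/261, sR=160/229; mL=80/229, mR=160/261; mL+mR=57520/59769 → advance +1; mR−mL=15760/59769 → turn +1·90°
n=7: pose=(-8,-5,E); sL=16/17, sR=80/137; mL=40/137, mR=16/17; mL+mR=2872/2329 → advance +1; mR−mL=1512/2329 → turn +1·90°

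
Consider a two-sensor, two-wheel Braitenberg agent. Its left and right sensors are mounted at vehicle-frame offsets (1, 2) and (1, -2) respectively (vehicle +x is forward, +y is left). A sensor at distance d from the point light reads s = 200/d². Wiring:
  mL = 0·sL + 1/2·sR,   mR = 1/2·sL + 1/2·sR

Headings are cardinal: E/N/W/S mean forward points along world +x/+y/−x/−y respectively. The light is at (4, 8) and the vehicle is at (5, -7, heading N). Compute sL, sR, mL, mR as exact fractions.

200/197 40/41 20/41 8040/8077

left sensor world pos  = (3, -6); dL² = 197
right sensor world pos = (7, -6); dR² = 205
sL = 200/197 = 200/197
sR = 200/205 = 40/41
mL = 0·sL + 1/2·sR = 20/41
mR = 1/2·sL + 1/2·sR = 8040/8077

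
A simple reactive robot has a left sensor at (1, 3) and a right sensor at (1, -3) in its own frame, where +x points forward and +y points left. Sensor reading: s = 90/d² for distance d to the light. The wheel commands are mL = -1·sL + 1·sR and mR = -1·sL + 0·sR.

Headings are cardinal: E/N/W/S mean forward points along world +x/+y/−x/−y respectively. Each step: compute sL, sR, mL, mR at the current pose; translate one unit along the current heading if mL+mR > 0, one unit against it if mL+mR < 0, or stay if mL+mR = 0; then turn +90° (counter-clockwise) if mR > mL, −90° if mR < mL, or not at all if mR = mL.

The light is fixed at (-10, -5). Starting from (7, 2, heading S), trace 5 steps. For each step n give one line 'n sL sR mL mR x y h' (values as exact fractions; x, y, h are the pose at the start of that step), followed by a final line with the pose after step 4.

n=0: pose=(7,2,S); sL=45/218, sR=45/116; mL=2295/12644, mR=-45/218; mL+mR=-315/12644 → advance -1; mR−mL=-45/116 → turn -1·90°
n=1: pose=(7,3,W); sL=90/281, sR=90/377; mL=-8640/105937, mR=-90/281; mL+mR=-42570/105937 → advance -1; mR−mL=-90/377 → turn -1·90°
n=2: pose=(8,3,N); sL=5/17, sR=5/29; mL=-60/493, mR=-5/17; mL+mR=-205/493 → advance -1; mR−mL=-5/29 → turn -1·90°
n=3: pose=(8,2,E); sL=90/461, sR=90/377; mL=7560/173797, mR=-90/461; mL+mR=-26370/173797 → advance -1; mR−mL=-90/377 → turn -1·90°
n=4: pose=(7,2,S); sL=45/218, sR=45/116; mL=2295/12644, mR=-45/218; mL+mR=-315/12644 → advance -1; mR−mL=-45/116 → turn -1·90°

0 45/218 45/116 2295/12644 -45/218 7 2 S
1 90/281 90/377 -8640/105937 -90/281 7 3 W
2 5/17 5/29 -60/493 -5/17 8 3 N
3 90/461 90/377 7560/173797 -90/461 8 2 E
4 45/218 45/116 2295/12644 -45/218 7 2 S
final 7 3 W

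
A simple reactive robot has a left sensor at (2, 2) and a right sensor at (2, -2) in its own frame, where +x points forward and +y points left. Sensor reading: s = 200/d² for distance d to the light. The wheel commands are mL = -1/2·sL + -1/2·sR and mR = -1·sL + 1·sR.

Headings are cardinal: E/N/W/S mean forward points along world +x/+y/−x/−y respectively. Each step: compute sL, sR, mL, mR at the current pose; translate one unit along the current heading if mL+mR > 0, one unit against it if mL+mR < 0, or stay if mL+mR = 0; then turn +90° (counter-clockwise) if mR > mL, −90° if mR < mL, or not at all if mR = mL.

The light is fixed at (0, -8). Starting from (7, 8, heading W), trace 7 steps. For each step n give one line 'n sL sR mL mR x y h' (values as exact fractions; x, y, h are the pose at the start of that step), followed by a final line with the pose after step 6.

n=0: pose=(7,8,W); sL=200/221, sR=200/349; mL=-57000/77129, mR=-25600/77129; mL+mR=-82600/77129 → advance -1; mR−mL=31400/77129 → turn +1·90°
n=1: pose=(8,8,S); sL=25/37, sR=25/29; mL=-825/1073, mR=200/1073; mL+mR=-625/1073 → advance -1; mR−mL=1025/1073 → turn +1·90°
n=2: pose=(8,9,E); sL=200/461, sR=8/13; mL=-3144/5993, mR=1088/5993; mL+mR=-2056/5993 → advance -1; mR−mL=4232/5993 → turn +1·90°
n=3: pose=(7,9,N); sL=100/193, sR=100/221; mL=-20700/42653, mR=-2800/42653; mL+mR=-23500/42653 → advance -1; mR−mL=17900/42653 → turn +1·90°
n=4: pose=(7,8,W); sL=200/221, sR=200/349; mL=-57000/77129, mR=-25600/77129; mL+mR=-82600/77129 → advance -1; mR−mL=31400/77129 → turn +1·90°
n=5: pose=(8,8,S); sL=25/37, sR=25/29; mL=-825/1073, mR=200/1073; mL+mR=-625/1073 → advance -1; mR−mL=1025/1073 → turn +1·90°
n=6: pose=(8,9,E); sL=200/461, sR=8/13; mL=-3144/5993, mR=1088/5993; mL+mR=-2056/5993 → advance -1; mR−mL=4232/5993 → turn +1·90°

0 200/221 200/349 -57000/77129 -25600/77129 7 8 W
1 25/37 25/29 -825/1073 200/1073 8 8 S
2 200/461 8/13 -3144/5993 1088/5993 8 9 E
3 100/193 100/221 -20700/42653 -2800/42653 7 9 N
4 200/221 200/349 -57000/77129 -25600/77129 7 8 W
5 25/37 25/29 -825/1073 200/1073 8 8 S
6 200/461 8/13 -3144/5993 1088/5993 8 9 E
final 7 9 N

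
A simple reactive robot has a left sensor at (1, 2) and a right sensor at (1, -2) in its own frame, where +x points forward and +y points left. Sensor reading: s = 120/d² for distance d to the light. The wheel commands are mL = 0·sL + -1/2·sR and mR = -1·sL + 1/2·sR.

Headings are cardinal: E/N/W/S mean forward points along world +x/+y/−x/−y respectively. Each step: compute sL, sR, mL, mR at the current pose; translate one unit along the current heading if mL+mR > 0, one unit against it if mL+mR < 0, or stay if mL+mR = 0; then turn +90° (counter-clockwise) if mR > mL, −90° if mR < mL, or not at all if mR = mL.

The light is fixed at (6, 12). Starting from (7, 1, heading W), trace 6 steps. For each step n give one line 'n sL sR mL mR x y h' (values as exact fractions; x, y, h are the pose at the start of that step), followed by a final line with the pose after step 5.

0 120/169 40/27 -20/27 140/4563 7 1 W
1 3/4 5/6 -5/12 -1/3 8 1 S
2 120/73 40/51 -20/51 -4660/3723 8 2 E
3 12/13 60/61 -30/61 -342/793 7 2 S
4 120/53 24/25 -12/25 -2364/1325 7 3 E
5 15/13 15/13 -15/26 -15/26 6 3 S
final 6 4 S

n=0: pose=(7,1,W); sL=120/169, sR=40/27; mL=-20/27, mR=140/4563; mL+mR=-120/169 → advance -1; mR−mL=3520/4563 → turn +1·90°
n=1: pose=(8,1,S); sL=3/4, sR=5/6; mL=-5/12, mR=-1/3; mL+mR=-3/4 → advance -1; mR−mL=1/12 → turn +1·90°
n=2: pose=(8,2,E); sL=120/73, sR=40/51; mL=-20/51, mR=-4660/3723; mL+mR=-120/73 → advance -1; mR−mL=-3200/3723 → turn -1·90°
n=3: pose=(7,2,S); sL=12/13, sR=60/61; mL=-30/61, mR=-342/793; mL+mR=-12/13 → advance -1; mR−mL=48/793 → turn +1·90°
n=4: pose=(7,3,E); sL=120/53, sR=24/25; mL=-12/25, mR=-2364/1325; mL+mR=-120/53 → advance -1; mR−mL=-1728/1325 → turn -1·90°
n=5: pose=(6,3,S); sL=15/13, sR=15/13; mL=-15/26, mR=-15/26; mL+mR=-15/13 → advance -1; mR−mL=0 → turn +0·90°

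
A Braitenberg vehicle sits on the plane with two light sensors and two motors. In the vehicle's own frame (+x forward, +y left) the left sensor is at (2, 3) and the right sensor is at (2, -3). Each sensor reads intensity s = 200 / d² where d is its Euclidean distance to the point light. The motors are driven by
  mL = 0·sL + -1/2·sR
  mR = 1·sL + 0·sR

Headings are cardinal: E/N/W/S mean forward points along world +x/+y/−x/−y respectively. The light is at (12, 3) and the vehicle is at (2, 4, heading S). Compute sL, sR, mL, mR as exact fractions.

4 20/17 -10/17 4

left sensor world pos  = (5, 2); dL² = 50
right sensor world pos = (-1, 2); dR² = 170
sL = 200/50 = 4
sR = 200/170 = 20/17
mL = 0·sL + -1/2·sR = -10/17
mR = 1·sL + 0·sR = 4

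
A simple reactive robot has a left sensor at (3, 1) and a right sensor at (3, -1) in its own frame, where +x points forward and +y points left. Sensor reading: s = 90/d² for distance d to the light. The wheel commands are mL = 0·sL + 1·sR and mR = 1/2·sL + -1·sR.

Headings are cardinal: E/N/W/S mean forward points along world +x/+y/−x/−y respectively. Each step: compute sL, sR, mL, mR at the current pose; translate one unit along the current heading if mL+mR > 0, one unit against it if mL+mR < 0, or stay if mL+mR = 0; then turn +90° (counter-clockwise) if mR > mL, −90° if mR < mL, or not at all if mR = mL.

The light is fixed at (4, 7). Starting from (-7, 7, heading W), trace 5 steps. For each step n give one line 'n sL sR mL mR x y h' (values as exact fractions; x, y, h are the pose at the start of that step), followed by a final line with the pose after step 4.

n=0: pose=(-7,7,W); sL=90/197, sR=90/197; mL=90/197, mR=-45/197; mL+mR=45/197 → advance +1; mR−mL=-135/197 → turn -1·90°
n=1: pose=(-8,7,N); sL=45/89, sR=9/13; mL=9/13, mR=-1017/2314; mL+mR=45/178 → advance +1; mR−mL=-2619/2314 → turn -1·90°
n=2: pose=(-8,8,E); sL=18/17, sR=10/9; mL=10/9, mR=-89/153; mL+mR=9/17 → advance +1; mR−mL=-259/153 → turn -1·90°
n=3: pose=(-7,8,S); sL=45/52, sR=45/74; mL=45/74, mR=-675/3848; mL+mR=45/104 → advance +1; mR−mL=-3015/3848 → turn -1·90°
n=4: pose=(-7,7,W); sL=90/197, sR=90/197; mL=90/197, mR=-45/197; mL+mR=45/197 → advance +1; mR−mL=-135/197 → turn -1·90°

0 90/197 90/197 90/197 -45/197 -7 7 W
1 45/89 9/13 9/13 -1017/2314 -8 7 N
2 18/17 10/9 10/9 -89/153 -8 8 E
3 45/52 45/74 45/74 -675/3848 -7 8 S
4 90/197 90/197 90/197 -45/197 -7 7 W
final -8 7 N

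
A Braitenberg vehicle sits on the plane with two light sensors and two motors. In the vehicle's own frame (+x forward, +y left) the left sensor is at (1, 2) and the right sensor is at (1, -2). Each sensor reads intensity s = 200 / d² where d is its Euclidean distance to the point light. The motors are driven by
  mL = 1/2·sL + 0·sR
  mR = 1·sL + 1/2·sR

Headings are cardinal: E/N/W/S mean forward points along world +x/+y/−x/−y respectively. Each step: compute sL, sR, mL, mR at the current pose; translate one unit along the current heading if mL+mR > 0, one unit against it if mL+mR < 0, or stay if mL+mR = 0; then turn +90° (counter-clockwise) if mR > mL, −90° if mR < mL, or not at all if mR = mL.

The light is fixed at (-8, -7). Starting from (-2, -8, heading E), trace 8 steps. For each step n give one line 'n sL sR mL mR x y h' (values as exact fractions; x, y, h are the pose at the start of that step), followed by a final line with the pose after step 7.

n=0: pose=(-2,-8,E); sL=4, sR=100/29; mL=2, mR=166/29; mL+mR=224/29 → advance +1; mR−mL=108/29 → turn +1·90°
n=1: pose=(-1,-8,N); sL=8, sR=200/81; mL=4, mR=748/81; mL+mR=1072/81 → advance +1; mR−mL=424/81 → turn +1·90°
n=2: pose=(-1,-7,W); sL=5, sR=5; mL=5/2, mR=15/2; mL+mR=10 → advance +1; mR−mL=5 → turn +1·90°
n=3: pose=(-2,-7,S); sL=40/13, sR=200/17; mL=20/13, mR=1980/221; mL+mR=2320/221 → advance +1; mR−mL=1640/221 → turn +1·90°
n=4: pose=(-2,-8,E); sL=4, sR=100/29; mL=2, mR=166/29; mL+mR=224/29 → advance +1; mR−mL=108/29 → turn +1·90°
n=5: pose=(-1,-8,N); sL=8, sR=200/81; mL=4, mR=748/81; mL+mR=1072/81 → advance +1; mR−mL=424/81 → turn +1·90°
n=6: pose=(-1,-7,W); sL=5, sR=5; mL=5/2, mR=15/2; mL+mR=10 → advance +1; mR−mL=5 → turn +1·90°
n=7: pose=(-2,-7,S); sL=40/13, sR=200/17; mL=20/13, mR=1980/221; mL+mR=2320/221 → advance +1; mR−mL=1640/221 → turn +1·90°

0 4 100/29 2 166/29 -2 -8 E
1 8 200/81 4 748/81 -1 -8 N
2 5 5 5/2 15/2 -1 -7 W
3 40/13 200/17 20/13 1980/221 -2 -7 S
4 4 100/29 2 166/29 -2 -8 E
5 8 200/81 4 748/81 -1 -8 N
6 5 5 5/2 15/2 -1 -7 W
7 40/13 200/17 20/13 1980/221 -2 -7 S
final -2 -8 E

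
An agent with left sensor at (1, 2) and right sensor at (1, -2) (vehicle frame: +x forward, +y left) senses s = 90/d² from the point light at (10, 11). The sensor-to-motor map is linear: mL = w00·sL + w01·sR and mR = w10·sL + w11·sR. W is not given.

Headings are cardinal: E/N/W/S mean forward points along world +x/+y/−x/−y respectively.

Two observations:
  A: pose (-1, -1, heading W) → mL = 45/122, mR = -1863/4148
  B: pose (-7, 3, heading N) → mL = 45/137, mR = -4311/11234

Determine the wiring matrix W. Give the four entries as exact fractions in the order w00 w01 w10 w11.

0 1 -1 -1/2

obs A: pose=(-1,-1,W) → sL=9/34, sR=45/122, mL=45/122, mR=-1863/4148
obs B: pose=(-7,3,N) → sL=9/41, sR=45/137, mL=45/137, mR=-4311/11234
sensor matrix S = [[9/34, 45/122], [9/41, 45/137]]; det S = 34830/5824829
solve [mL_A; mL_B] = S·[w00; w01] and [mR_A; mR_B] = S·[w10; w11]:
  w00 = 0, w01 = 1, w10 = -1, w11 = -1/2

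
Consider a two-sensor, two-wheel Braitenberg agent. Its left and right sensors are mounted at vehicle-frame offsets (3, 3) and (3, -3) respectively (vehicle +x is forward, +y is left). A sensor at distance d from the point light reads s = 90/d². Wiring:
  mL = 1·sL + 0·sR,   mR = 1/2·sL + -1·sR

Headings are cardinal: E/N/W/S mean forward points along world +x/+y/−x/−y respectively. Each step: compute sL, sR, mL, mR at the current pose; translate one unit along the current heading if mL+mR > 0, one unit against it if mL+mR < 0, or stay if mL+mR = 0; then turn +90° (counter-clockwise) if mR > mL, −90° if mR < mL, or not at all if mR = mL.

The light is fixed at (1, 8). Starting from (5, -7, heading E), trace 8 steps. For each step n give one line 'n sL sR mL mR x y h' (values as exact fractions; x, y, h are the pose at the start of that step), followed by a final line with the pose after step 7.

n=0: pose=(5,-7,E); sL=90/193, sR=90/373; mL=90/193, mR=-585/71989; mL+mR=32985/71989 → advance +1; mR−mL=-34155/71989 → turn -1·90°
n=1: pose=(6,-7,S); sL=45/194, sR=45/164; mL=45/194, mR=-630/3977; mL+mR=585/7954 → advance +1; mR−mL=-3105/7954 → turn -1·90°
n=2: pose=(6,-8,W); sL=18/73, sR=90/173; mL=18/73, mR=-5013/12629; mL+mR=-1899/12629 → advance -1; mR−mL=-8127/12629 → turn -1·90°
n=3: pose=(7,-8,N); sL=45/89, sR=9/25; mL=45/89, mR=-477/4450; mL+mR=1773/4450 → advance +1; mR−mL=-2727/4450 → turn -1·90°
n=4: pose=(7,-7,E); sL=2/5, sR=2/9; mL=2/5, mR=-1/45; mL+mR=17/45 → advance +1; mR−mL=-19/45 → turn -1·90°
n=5: pose=(8,-7,S); sL=45/212, sR=9/34; mL=45/212, mR=-1143/7208; mL+mR=387/7208 → advance +1; mR−mL=-2673/7208 → turn -1·90°
n=6: pose=(8,-8,W); sL=90/377, sR=18/37; mL=90/377, mR=-5121/13949; mL+mR=-1791/13949 → advance -1; mR−mL=-8451/13949 → turn -1·90°
n=7: pose=(9,-8,N); sL=45/97, sR=9/29; mL=45/97, mR=-441/5626; mL+mR=2169/5626 → advance +1; mR−mL=-3051/5626 → turn -1·90°

0 90/193 90/373 90/193 -585/71989 5 -7 E
1 45/194 45/164 45/194 -630/3977 6 -7 S
2 18/73 90/173 18/73 -5013/12629 6 -8 W
3 45/89 9/25 45/89 -477/4450 7 -8 N
4 2/5 2/9 2/5 -1/45 7 -7 E
5 45/212 9/34 45/212 -1143/7208 8 -7 S
6 90/377 18/37 90/377 -5121/13949 8 -8 W
7 45/97 9/29 45/97 -441/5626 9 -8 N
final 9 -7 E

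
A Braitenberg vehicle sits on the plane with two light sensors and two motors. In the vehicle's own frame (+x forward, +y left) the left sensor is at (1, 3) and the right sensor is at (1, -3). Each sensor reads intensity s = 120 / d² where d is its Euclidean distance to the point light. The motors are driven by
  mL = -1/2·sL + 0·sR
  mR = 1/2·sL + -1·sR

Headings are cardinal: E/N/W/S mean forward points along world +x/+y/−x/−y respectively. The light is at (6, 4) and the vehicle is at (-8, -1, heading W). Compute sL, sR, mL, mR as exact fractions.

120/289 120/229 -60/289 -20940/66181

left sensor world pos  = (-9, -4); dL² = 289
right sensor world pos = (-9, 2); dR² = 229
sL = 120/289 = 120/289
sR = 120/229 = 120/229
mL = -1/2·sL + 0·sR = -60/289
mR = 1/2·sL + -1·sR = -20940/66181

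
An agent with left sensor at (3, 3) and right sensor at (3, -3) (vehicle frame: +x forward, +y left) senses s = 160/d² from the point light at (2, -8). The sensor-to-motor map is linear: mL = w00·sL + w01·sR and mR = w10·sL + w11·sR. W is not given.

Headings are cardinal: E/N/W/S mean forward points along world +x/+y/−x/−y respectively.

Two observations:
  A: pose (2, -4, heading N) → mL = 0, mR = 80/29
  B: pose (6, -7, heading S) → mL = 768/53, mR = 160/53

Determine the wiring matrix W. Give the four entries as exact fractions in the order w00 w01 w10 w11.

-1/2 1/2 1 0

obs A: pose=(2,-4,N) → sL=80/29, sR=80/29, mL=0, mR=80/29
obs B: pose=(6,-7,S) → sL=160/53, sR=32, mL=768/53, mR=160/53
sensor matrix S = [[80/29, 80/29], [160/53, 32]]; det S = 122880/1537
solve [mL_A; mL_B] = S·[w00; w01] and [mR_A; mR_B] = S·[w10; w11]:
  w00 = -1/2, w01 = 1/2, w10 = 1, w11 = 0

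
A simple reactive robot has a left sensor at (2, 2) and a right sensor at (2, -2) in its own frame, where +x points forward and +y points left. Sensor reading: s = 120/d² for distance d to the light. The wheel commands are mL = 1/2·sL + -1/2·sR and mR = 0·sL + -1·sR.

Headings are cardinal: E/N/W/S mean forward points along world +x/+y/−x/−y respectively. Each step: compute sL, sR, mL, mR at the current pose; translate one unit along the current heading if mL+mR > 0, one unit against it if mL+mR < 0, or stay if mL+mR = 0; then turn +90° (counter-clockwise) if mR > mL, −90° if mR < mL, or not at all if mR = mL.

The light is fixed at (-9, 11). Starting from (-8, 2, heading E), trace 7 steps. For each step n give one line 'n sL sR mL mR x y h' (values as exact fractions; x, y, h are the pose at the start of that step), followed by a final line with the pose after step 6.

n=0: pose=(-8,2,E); sL=60/29, sR=12/13; mL=216/377, mR=-12/13; mL+mR=-132/377 → advance -1; mR−mL=-564/377 → turn -1·90°
n=1: pose=(-9,2,S); sL=24/25, sR=24/25; mL=0, mR=-24/25; mL+mR=-24/25 → advance -1; mR−mL=-24/25 → turn -1·90°
n=2: pose=(-9,3,W); sL=15/13, sR=3; mL=-12/13, mR=-3; mL+mR=-51/13 → advance -1; mR−mL=-27/13 → turn -1·90°
n=3: pose=(-8,3,N); sL=120/37, sR=8/3; mL=32/111, mR=-8/3; mL+mR=-88/37 → advance -1; mR−mL=-328/111 → turn -1·90°
n=4: pose=(-8,2,E); sL=60/29, sR=12/13; mL=216/377, mR=-12/13; mL+mR=-132/377 → advance -1; mR−mL=-564/377 → turn -1·90°
n=5: pose=(-9,2,S); sL=24/25, sR=24/25; mL=0, mR=-24/25; mL+mR=-24/25 → advance -1; mR−mL=-24/25 → turn -1·90°
n=6: pose=(-9,3,W); sL=15/13, sR=3; mL=-12/13, mR=-3; mL+mR=-51/13 → advance -1; mR−mL=-27/13 → turn -1·90°

0 60/29 12/13 216/377 -12/13 -8 2 E
1 24/25 24/25 0 -24/25 -9 2 S
2 15/13 3 -12/13 -3 -9 3 W
3 120/37 8/3 32/111 -8/3 -8 3 N
4 60/29 12/13 216/377 -12/13 -8 2 E
5 24/25 24/25 0 -24/25 -9 2 S
6 15/13 3 -12/13 -3 -9 3 W
final -8 3 N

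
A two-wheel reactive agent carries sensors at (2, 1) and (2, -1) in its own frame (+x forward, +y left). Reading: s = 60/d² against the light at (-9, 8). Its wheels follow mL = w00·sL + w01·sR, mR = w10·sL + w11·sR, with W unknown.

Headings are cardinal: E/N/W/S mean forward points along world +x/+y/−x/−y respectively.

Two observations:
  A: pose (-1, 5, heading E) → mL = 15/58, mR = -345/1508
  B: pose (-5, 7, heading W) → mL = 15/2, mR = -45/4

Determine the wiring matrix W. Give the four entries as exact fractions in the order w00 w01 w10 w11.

obs A: pose=(-1,5,E) → sL=15/26, sR=15/29, mL=15/58, mR=-345/1508
obs B: pose=(-5,7,W) → sL=15/2, sR=15, mL=15/2, mR=-45/4
sensor matrix S = [[15/26, 15/29], [15/2, 15]]; det S = 1800/377
solve [mL_A; mL_B] = S·[w00; w01] and [mR_A; mR_B] = S·[w10; w11]:
  w00 = 0, w01 = 1/2, w10 = 1/2, w11 = -1

0 1/2 1/2 -1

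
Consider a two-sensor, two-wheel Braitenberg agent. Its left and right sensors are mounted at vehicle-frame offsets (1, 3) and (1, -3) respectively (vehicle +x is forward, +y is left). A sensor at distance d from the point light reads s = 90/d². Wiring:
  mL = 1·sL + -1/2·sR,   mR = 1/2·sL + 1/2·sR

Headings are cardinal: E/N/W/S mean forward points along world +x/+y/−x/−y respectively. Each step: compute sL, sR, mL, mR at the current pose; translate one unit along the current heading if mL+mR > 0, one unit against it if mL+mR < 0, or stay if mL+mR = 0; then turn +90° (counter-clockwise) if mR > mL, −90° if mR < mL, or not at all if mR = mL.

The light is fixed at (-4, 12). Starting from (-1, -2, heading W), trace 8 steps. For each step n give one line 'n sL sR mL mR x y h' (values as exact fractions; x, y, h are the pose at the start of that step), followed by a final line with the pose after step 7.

n=0: pose=(-1,-2,W); sL=90/293, sR=18/25; mL=-387/7325, mR=3762/7325; mL+mR=135/293 → advance +1; mR−mL=4149/7325 → turn +1·90°
n=1: pose=(-2,-2,S); sL=9/25, sR=45/113; mL=909/5650, mR=1071/2825; mL+mR=27/50 → advance +1; mR−mL=1233/5650 → turn +1·90°
n=2: pose=(-2,-3,E); sL=10/17, sR=10/37; mL=285/629, mR=270/629; mL+mR=15/17 → advance +1; mR−mL=-15/629 → turn -1·90°
n=3: pose=(-1,-3,S); sL=45/146, sR=45/128; mL=2475/18688, mR=6165/18688; mL+mR=135/292 → advance +1; mR−mL=1845/9344 → turn +1·90°
n=4: pose=(-1,-4,E); sL=18/37, sR=90/377; mL=5121/13949, mR=5058/13949; mL+mR=27/37 → advance +1; mR−mL=-63/13949 → turn -1·90°
n=5: pose=(0,-4,S); sL=45/169, sR=9/29; mL=1089/9802, mR=1413/4901; mL+mR=135/338 → advance +1; mR−mL=1737/9802 → turn +1·90°
n=6: pose=(0,-5,E); sL=90/221, sR=18/85; mL=333/1105, mR=342/1105; mL+mR=135/221 → advance +1; mR−mL=9/1105 → turn +1·90°
n=7: pose=(1,-5,N); sL=9/26, sR=9/32; mL=171/832, mR=261/832; mL+mR=27/52 → advance +1; mR−mL=45/416 → turn +1·90°

0 90/293 18/25 -387/7325 3762/7325 -1 -2 W
1 9/25 45/113 909/5650 1071/2825 -2 -2 S
2 10/17 10/37 285/629 270/629 -2 -3 E
3 45/146 45/128 2475/18688 6165/18688 -1 -3 S
4 18/37 90/377 5121/13949 5058/13949 -1 -4 E
5 45/169 9/29 1089/9802 1413/4901 0 -4 S
6 90/221 18/85 333/1105 342/1105 0 -5 E
7 9/26 9/32 171/832 261/832 1 -5 N
final 1 -4 W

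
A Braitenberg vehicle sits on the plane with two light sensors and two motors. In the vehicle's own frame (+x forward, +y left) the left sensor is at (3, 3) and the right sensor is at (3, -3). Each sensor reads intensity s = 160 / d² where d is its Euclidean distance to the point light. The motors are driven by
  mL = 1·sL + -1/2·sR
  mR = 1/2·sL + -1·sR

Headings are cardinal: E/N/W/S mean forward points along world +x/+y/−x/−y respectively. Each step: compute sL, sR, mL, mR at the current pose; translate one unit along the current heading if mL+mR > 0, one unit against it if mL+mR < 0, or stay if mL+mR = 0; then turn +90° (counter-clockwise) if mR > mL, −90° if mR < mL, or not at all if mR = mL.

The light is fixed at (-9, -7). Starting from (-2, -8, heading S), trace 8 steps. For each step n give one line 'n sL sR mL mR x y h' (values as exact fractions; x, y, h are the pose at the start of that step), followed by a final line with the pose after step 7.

0 40/29 5 -65/58 -125/29 -2 -8 S
1 32/5 32/5 16/5 -16/5 -2 -7 W
2 32/5 160/109 3088/545 944/545 -2 -7 N
3 40/29 20/13 230/377 -320/377 -2 -6 E
4 32/17 160/13 -944/221 -2512/221 -3 -6 S
5 16 80/17 232/17 56/17 -3 -5 W
6 160/29 160/89 11920/2581 2480/2581 -4 -5 N
7 8/5 5/2 7/20 -17/10 -4 -4 E
final -5 -4 S

n=0: pose=(-2,-8,S); sL=40/29, sR=5; mL=-65/58, mR=-125/29; mL+mR=-315/58 → advance -1; mR−mL=-185/58 → turn -1·90°
n=1: pose=(-2,-7,W); sL=32/5, sR=32/5; mL=16/5, mR=-16/5; mL+mR=0 → advance +0; mR−mL=-32/5 → turn -1·90°
n=2: pose=(-2,-7,N); sL=32/5, sR=160/109; mL=3088/545, mR=944/545; mL+mR=4032/545 → advance +1; mR−mL=-2144/545 → turn -1·90°
n=3: pose=(-2,-6,E); sL=40/29, sR=20/13; mL=230/377, mR=-320/377; mL+mR=-90/377 → advance -1; mR−mL=-550/377 → turn -1·90°
n=4: pose=(-3,-6,S); sL=32/17, sR=160/13; mL=-944/221, mR=-2512/221; mL+mR=-3456/221 → advance -1; mR−mL=-1568/221 → turn -1·90°
n=5: pose=(-3,-5,W); sL=16, sR=80/17; mL=232/17, mR=56/17; mL+mR=288/17 → advance +1; mR−mL=-176/17 → turn -1·90°
n=6: pose=(-4,-5,N); sL=160/29, sR=160/89; mL=11920/2581, mR=2480/2581; mL+mR=14400/2581 → advance +1; mR−mL=-9440/2581 → turn -1·90°
n=7: pose=(-4,-4,E); sL=8/5, sR=5/2; mL=7/20, mR=-17/10; mL+mR=-27/20 → advance -1; mR−mL=-41/20 → turn -1·90°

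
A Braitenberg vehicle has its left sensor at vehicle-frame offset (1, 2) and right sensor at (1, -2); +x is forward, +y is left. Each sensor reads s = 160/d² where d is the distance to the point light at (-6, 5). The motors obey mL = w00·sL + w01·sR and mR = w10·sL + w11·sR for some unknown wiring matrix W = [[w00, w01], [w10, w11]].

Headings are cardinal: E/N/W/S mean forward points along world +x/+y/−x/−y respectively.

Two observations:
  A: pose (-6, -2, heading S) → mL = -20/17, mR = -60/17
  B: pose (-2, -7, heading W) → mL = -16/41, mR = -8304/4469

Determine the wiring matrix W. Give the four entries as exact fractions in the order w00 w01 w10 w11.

-1/2 0 -1/2 -1

obs A: pose=(-6,-2,S) → sL=40/17, sR=40/17, mL=-20/17, mR=-60/17
obs B: pose=(-2,-7,W) → sL=32/41, sR=160/109, mL=-16/41, mR=-8304/4469
sensor matrix S = [[40/17, 40/17], [32/41, 160/109]]; det S = 122880/75973
solve [mL_A; mL_B] = S·[w00; w01] and [mR_A; mR_B] = S·[w10; w11]:
  w00 = -1/2, w01 = 0, w10 = -1/2, w11 = -1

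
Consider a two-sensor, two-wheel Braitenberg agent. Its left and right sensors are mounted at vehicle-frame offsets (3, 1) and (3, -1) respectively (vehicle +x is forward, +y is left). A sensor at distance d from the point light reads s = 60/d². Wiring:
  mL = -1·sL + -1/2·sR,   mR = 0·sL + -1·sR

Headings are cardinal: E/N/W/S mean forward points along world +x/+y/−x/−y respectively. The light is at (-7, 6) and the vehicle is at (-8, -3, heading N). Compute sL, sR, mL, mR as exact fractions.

left sensor world pos  = (-9, 0); dL² = 40
right sensor world pos = (-7, 0); dR² = 36
sL = 60/40 = 3/2
sR = 60/36 = 5/3
mL = -1·sL + -1/2·sR = -7/3
mR = 0·sL + -1·sR = -5/3

3/2 5/3 -7/3 -5/3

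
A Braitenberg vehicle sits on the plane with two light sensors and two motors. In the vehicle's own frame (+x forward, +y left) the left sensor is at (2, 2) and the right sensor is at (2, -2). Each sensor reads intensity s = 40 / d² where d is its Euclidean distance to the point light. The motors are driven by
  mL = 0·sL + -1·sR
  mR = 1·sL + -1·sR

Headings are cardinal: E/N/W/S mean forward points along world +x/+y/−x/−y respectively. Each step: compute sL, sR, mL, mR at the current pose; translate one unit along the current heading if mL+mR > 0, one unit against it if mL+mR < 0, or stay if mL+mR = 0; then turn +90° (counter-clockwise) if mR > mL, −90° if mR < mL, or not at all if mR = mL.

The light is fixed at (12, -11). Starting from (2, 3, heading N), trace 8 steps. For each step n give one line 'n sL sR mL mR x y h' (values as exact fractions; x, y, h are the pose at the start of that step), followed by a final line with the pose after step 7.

n=0: pose=(2,3,N); sL=1/10, sR=1/8; mL=-1/8, mR=-1/40; mL+mR=-3/20 → advance -1; mR−mL=1/10 → turn +1·90°
n=1: pose=(2,2,W); sL=8/53, sR=40/369; mL=-40/369, mR=832/19557; mL+mR=-1288/19557 → advance -1; mR−mL=8/53 → turn +1·90°
n=2: pose=(3,2,S); sL=4/17, sR=20/121; mL=-20/121, mR=144/2057; mL+mR=-196/2057 → advance -1; mR−mL=4/17 → turn +1·90°
n=3: pose=(3,3,E); sL=8/61, sR=40/193; mL=-40/193, mR=-896/11773; mL+mR=-3336/11773 → advance -1; mR−mL=8/61 → turn +1·90°
n=4: pose=(2,3,N); sL=1/10, sR=1/8; mL=-1/8, mR=-1/40; mL+mR=-3/20 → advance -1; mR−mL=1/10 → turn +1·90°
n=5: pose=(2,2,W); sL=8/53, sR=40/369; mL=-40/369, mR=832/19557; mL+mR=-1288/19557 → advance -1; mR−mL=8/53 → turn +1·90°
n=6: pose=(3,2,S); sL=4/17, sR=20/121; mL=-20/121, mR=144/2057; mL+mR=-196/2057 → advance -1; mR−mL=4/17 → turn +1·90°
n=7: pose=(3,3,E); sL=8/61, sR=40/193; mL=-40/193, mR=-896/11773; mL+mR=-3336/11773 → advance -1; mR−mL=8/61 → turn +1·90°

0 1/10 1/8 -1/8 -1/40 2 3 N
1 8/53 40/369 -40/369 832/19557 2 2 W
2 4/17 20/121 -20/121 144/2057 3 2 S
3 8/61 40/193 -40/193 -896/11773 3 3 E
4 1/10 1/8 -1/8 -1/40 2 3 N
5 8/53 40/369 -40/369 832/19557 2 2 W
6 4/17 20/121 -20/121 144/2057 3 2 S
7 8/61 40/193 -40/193 -896/11773 3 3 E
final 2 3 N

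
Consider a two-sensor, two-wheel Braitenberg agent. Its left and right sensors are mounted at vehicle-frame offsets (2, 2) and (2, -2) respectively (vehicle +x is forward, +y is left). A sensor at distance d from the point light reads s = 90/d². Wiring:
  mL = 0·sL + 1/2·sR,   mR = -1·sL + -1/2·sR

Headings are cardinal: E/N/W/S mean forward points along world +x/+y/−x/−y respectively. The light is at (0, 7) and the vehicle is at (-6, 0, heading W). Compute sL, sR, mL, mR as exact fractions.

18/29 90/89 45/89 -2907/2581

left sensor world pos  = (-8, -2); dL² = 145
right sensor world pos = (-8, 2); dR² = 89
sL = 90/145 = 18/29
sR = 90/89 = 90/89
mL = 0·sL + 1/2·sR = 45/89
mR = -1·sL + -1/2·sR = -2907/2581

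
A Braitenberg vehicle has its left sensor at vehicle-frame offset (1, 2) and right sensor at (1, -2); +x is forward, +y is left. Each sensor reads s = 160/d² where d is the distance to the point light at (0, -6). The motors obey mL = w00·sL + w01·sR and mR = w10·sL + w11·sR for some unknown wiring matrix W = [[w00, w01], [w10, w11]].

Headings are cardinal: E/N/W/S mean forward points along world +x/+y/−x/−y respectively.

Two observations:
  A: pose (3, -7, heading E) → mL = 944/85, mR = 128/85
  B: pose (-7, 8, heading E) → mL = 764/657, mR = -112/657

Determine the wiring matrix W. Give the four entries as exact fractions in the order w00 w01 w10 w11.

1/2 1 1/2 -1/2

obs A: pose=(3,-7,E) → sL=160/17, sR=32/5, mL=944/85, mR=128/85
obs B: pose=(-7,8,E) → sL=40/73, sR=8/9, mL=764/657, mR=-112/657
sensor matrix S = [[160/17, 32/5], [40/73, 8/9]]; det S = 54272/11169
solve [mL_A; mL_B] = S·[w00; w01] and [mR_A; mR_B] = S·[w10; w11]:
  w00 = 1/2, w01 = 1, w10 = 1/2, w11 = -1/2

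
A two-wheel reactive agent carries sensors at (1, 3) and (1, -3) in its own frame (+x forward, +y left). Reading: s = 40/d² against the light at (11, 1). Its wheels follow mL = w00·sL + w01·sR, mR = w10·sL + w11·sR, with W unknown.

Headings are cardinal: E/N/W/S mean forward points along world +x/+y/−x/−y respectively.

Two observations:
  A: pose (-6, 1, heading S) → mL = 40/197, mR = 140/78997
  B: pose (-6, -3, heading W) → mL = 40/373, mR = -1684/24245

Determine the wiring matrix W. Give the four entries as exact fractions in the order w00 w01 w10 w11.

obs A: pose=(-6,1,S) → sL=40/197, sR=40/401, mL=40/197, mR=140/78997
obs B: pose=(-6,-3,W) → sL=40/373, sR=8/65, mL=40/373, mR=-1684/24245
sensor matrix S = [[40/197, 40/401], [40/373, 8/65]]; det S = 5475072/383056453
solve [mL_A; mL_B] = S·[w00; w01] and [mR_A; mR_B] = S·[w10; w11]:
  w00 = 1, w01 = 0, w10 = 1/2, w11 = -1

1 0 1/2 -1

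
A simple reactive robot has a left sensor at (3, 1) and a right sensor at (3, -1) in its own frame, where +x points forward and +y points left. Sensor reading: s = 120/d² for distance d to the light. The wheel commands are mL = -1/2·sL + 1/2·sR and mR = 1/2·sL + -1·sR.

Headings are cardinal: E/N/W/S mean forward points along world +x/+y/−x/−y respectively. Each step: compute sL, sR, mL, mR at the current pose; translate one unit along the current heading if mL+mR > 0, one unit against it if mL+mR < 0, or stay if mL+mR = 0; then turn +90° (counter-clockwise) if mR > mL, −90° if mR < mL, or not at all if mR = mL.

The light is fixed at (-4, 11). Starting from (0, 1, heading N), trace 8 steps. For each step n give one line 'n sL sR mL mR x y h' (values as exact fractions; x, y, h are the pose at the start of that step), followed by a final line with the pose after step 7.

0 60/29 60/37 -240/1073 -630/1073 0 1 N
1 120/149 120/193 -2640/28757 -6300/28757 0 0 E
2 30/53 3/5 9/530 -84/265 -1 0 S
3 120/121 40/27 800/3267 -3220/3267 -1 1 W
4 60/29 60/37 -240/1073 -630/1073 0 1 N
5 120/149 120/193 -2640/28757 -6300/28757 0 0 E
6 30/53 3/5 9/530 -84/265 -1 0 S
7 120/121 40/27 800/3267 -3220/3267 -1 1 W
final 0 1 N

n=0: pose=(0,1,N); sL=60/29, sR=60/37; mL=-240/1073, mR=-630/1073; mL+mR=-30/37 → advance -1; mR−mL=-390/1073 → turn -1·90°
n=1: pose=(0,0,E); sL=120/149, sR=120/193; mL=-2640/28757, mR=-6300/28757; mL+mR=-60/193 → advance -1; mR−mL=-3660/28757 → turn -1·90°
n=2: pose=(-1,0,S); sL=30/53, sR=3/5; mL=9/530, mR=-84/265; mL+mR=-3/10 → advance -1; mR−mL=-177/530 → turn -1·90°
n=3: pose=(-1,1,W); sL=120/121, sR=40/27; mL=800/3267, mR=-3220/3267; mL+mR=-20/27 → advance -1; mR−mL=-1340/1089 → turn -1·90°
n=4: pose=(0,1,N); sL=60/29, sR=60/37; mL=-240/1073, mR=-630/1073; mL+mR=-30/37 → advance -1; mR−mL=-390/1073 → turn -1·90°
n=5: pose=(0,0,E); sL=120/149, sR=120/193; mL=-2640/28757, mR=-6300/28757; mL+mR=-60/193 → advance -1; mR−mL=-3660/28757 → turn -1·90°
n=6: pose=(-1,0,S); sL=30/53, sR=3/5; mL=9/530, mR=-84/265; mL+mR=-3/10 → advance -1; mR−mL=-177/530 → turn -1·90°
n=7: pose=(-1,1,W); sL=120/121, sR=40/27; mL=800/3267, mR=-3220/3267; mL+mR=-20/27 → advance -1; mR−mL=-1340/1089 → turn -1·90°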